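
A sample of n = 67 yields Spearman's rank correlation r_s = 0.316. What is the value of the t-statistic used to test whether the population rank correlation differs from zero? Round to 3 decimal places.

1 − r_s² = 1 − 0.099856 = 0.900144;  √(1−r_s²) = 0.948759
√(n−2) = √65 = 8.062258
t = r_s·√(n−2)/√(1−r_s²) = 0.316 · 8.062258 / 0.948759 = 2.685

2.685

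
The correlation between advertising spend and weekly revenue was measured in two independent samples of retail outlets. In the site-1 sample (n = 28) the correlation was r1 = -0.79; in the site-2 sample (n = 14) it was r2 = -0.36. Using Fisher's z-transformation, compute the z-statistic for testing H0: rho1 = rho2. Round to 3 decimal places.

z1 = atanh(-0.79) = -1.071432,  z2 = atanh(-0.36) = -0.376886
SE = √(1/(n1−3) + 1/(n2−3)) = √(1/25 + 1/11) = √(0.0400000 + 0.0909091) = √0.1309091 = 0.361814
z = (z1 − z2)/SE = (-1.071432 − (-0.376886)) / 0.361814 = -0.694546 / 0.361814 = -1.920

-1.920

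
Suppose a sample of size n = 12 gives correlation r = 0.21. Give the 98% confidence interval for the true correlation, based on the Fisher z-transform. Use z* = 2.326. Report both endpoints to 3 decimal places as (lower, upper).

(-0.510, 0.757)

z_r = atanh(0.21) = 0.213171;  SE = 1/√(n−3) = 1/√9 = 0.333333
z-limits: 0.213171 ± 2.326·0.333333 = 0.213171 ± 0.775333 = [-0.562162, 0.988504]
ρ-limits: (tanh -0.562162, tanh 0.988504) = (-0.510, 0.757)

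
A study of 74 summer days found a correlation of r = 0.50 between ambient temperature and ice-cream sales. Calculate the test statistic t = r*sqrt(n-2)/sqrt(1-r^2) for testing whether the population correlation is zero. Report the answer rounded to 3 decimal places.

4.899

1 − r² = 1 − 0.2500 = 0.7500;  √(1−r²) = 0.866025
√(n−2) = √72 = 8.485281
t = r·√(n−2)/√(1−r²) = 0.50 · 8.485281 / 0.866025 = 4.899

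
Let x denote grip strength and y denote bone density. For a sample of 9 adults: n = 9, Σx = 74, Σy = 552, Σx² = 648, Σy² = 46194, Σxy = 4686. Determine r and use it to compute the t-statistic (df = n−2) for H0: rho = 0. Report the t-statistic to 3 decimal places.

0.571

S_xy = nΣxy − ΣxΣy = 9·4686 − 74·552 = 42174 − 40848 = 1326
S_xx = nΣx² − (Σx)² = 9·648 − 74² = 5832 − 5476 = 356
S_yy = nΣy² − (Σy)² = 9·46194 − 552² = 415746 − 304704 = 111042
r = S_xy / √(S_xx·S_yy) = 1326 / √(356·111042) = 1326 / √39530952 = 1326 / 6287.3645 = 0.2109
t = r·√(n−2)/√(1−r²) = 0.2109·√7 / √(1−0.044479) = 0.557989 / 0.977508 = 0.571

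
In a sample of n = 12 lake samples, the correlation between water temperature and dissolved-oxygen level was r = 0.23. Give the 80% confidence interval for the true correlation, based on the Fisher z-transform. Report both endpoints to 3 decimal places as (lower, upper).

Fisher z: z_r = atanh(r) = ½·ln((1+0.23)/(1−0.23)) = 0.234189
SE(z) = 1/√(n−3) = 1/√9 = 0.333333
80% ⇒ z* = 1.282; margin = 1.282·0.333333 = 0.427333
CI on z-scale: (-0.193144, 0.661522)
Back-transform: tanh(-0.193144) = -0.190778, tanh(0.661522) = 0.579375

(-0.191, 0.579)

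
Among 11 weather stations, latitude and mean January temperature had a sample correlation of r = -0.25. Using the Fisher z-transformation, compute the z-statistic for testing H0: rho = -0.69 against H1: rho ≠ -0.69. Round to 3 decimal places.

1.676

z_r = atanh(-0.25) = -0.255413,  z_0 = atanh(-0.69) = -0.847956
SE = 1/√(n−3) = 1/√8 = 0.353553
z = (z_r − z_0)/SE = (-0.255413 − (-0.847956)) / 0.353553 = 0.592543 / 0.353553 = 1.676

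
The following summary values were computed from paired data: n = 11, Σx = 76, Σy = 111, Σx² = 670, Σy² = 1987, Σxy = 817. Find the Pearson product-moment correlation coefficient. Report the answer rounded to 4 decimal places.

0.1413

S_xy = nΣxy − ΣxΣy = 11·817 − 76·111 = 8987 − 8436 = 551
S_xx = nΣx² − (Σx)² = 11·670 − 76² = 7370 − 5776 = 1594
S_yy = nΣy² − (Σy)² = 11·1987 − 111² = 21857 − 12321 = 9536
r = S_xy / √(S_xx·S_yy) = 551 / √(1594·9536) = 551 / √15200384 = 551 / 3898.7670 = 0.1413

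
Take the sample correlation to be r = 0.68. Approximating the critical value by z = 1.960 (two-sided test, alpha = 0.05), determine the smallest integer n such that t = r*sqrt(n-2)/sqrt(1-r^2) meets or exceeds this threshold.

Need r·√(n−2)/√(1−r²) ≥ 1.960
√(n−2) ≥ 1.960·√(1−0.4624) / 0.68 = 1.960·0.733212 / 0.68 = 2.1134
n−2 ≥ 4.4665  ⇒  n ≥ 6.4665
Smallest integer n = 7

7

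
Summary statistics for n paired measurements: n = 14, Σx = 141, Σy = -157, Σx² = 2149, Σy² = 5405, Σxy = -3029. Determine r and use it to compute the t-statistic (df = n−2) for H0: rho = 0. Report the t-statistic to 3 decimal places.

-6.700

Numerator: nΣxy − (Σx)(Σy) = 14·(-3029) − (141)(-157) = -20269
Denominator: √[(nΣx²−(Σx)²)(nΣy²−(Σy)²)]
  nΣx²−(Σx)² = 14·2149 − 19881 = 10205;  nΣy²−(Σy)² = 14·5405 − 24649 = 51021
  √(10205·51021) = √520669305 = 22818.1793
r = -20269 / 22818.1793 = -0.8883
t = r·√(n−2)/√(1−r²) = -0.8883·√12 / √(1−0.789077) = -3.077161 / 0.459264 = -6.700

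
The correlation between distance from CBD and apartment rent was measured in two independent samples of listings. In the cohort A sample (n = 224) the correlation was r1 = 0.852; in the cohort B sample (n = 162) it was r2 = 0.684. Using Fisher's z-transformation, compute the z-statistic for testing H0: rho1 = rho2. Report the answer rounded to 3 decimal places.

z1 = atanh(0.852) = 1.263405,  z2 = atanh(0.684) = 0.836592
SE = √(1/(n1−3) + 1/(n2−3)) = √(1/221 + 1/159) = √(0.0045249 + 0.0062893) = √0.0108142 = 0.103991
z = (z1 − z2)/SE = (1.263405 − 0.836592) / 0.103991 = 0.426813 / 0.103991 = 4.104

4.104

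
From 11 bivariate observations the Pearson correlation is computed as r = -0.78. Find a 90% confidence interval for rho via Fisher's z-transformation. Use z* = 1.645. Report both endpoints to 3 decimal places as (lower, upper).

(-0.926, -0.433)

z_r = atanh(-0.78) = -1.045371;  SE = 1/√(n−3) = 1/√8 = 0.353553
z-limits: -1.045371 ± 1.645·0.353553 = -1.045371 ± 0.581595 = [-1.626966, -0.463776]
ρ-limits: (tanh -1.626966, tanh -0.463776) = (-0.926, -0.433)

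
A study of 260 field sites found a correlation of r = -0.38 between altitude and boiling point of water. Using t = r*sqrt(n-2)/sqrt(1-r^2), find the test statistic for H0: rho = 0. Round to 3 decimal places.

t = r·√(n−2) / √(1−r²) with r = -0.38, n = 260
  = -0.38·√258 / √(1 − 0.1444)
  = -0.38·16.062378 / 0.924986
  = -6.103704 / 0.924986 = -6.599

-6.599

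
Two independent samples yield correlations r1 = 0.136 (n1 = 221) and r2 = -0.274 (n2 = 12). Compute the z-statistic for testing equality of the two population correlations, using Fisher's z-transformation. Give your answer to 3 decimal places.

1.229

z1 = atanh(0.136) = 0.136848,  z2 = atanh(-0.274) = -0.281183
SE = √(1/(n1−3) + 1/(n2−3)) = √(1/218 + 1/9) = √(0.0045872 + 0.1111111) = √0.1156983 = 0.340145
z = (z1 − z2)/SE = (0.136848 − (-0.281183)) / 0.340145 = 0.418031 / 0.340145 = 1.229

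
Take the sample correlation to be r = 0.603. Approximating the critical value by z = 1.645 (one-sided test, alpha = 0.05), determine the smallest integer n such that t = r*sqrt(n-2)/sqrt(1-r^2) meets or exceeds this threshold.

Need r·√(n−2)/√(1−r²) ≥ 1.645
√(n−2) ≥ 1.645·√(1−0.363609) / 0.603 = 1.645·0.797741 / 0.603 = 2.1763
n−2 ≥ 4.7363  ⇒  n ≥ 6.7363
Smallest integer n = 7

7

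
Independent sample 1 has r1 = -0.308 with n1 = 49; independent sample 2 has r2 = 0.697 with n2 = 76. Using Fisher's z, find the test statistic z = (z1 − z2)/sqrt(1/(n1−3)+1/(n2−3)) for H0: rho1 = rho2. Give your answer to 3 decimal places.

-6.267

Fisher z-transforms: z1 = atanh(-0.308) = -0.318334, z2 = atanh(0.697) = 0.861442; difference d = -1.179776
Var(d) = 1/46 + 1/73 = 0.0217391 + 0.0136986 = 0.0354377
z = d/√Var(d) = -1.179776 / √0.0354377 = -1.179776 / 0.188249 = -6.267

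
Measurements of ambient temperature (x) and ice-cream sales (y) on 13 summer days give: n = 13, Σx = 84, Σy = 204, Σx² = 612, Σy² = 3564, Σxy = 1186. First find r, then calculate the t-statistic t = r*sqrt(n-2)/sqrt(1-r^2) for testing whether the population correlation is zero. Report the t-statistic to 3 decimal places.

Numerator: nΣxy − (Σx)(Σy) = 13·1186 − (84)(204) = -1718
Denominator: √[(nΣx²−(Σx)²)(nΣy²−(Σy)²)]
  nΣx²−(Σx)² = 13·612 − 7056 = 900;  nΣy²−(Σy)² = 13·3564 − 41616 = 4716
  √(900·4716) = √4244400 = 2060.1942
r = -1718 / 2060.1942 = -0.8339
t = r·√(n−2)/√(1−r²) = -0.8339·√11 / √(1−0.695389) = -2.765733 / 0.551916 = -5.011

-5.011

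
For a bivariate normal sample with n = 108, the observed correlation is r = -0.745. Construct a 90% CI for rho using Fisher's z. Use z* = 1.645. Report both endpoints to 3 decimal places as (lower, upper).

z_r = atanh(-0.745) = -0.961623;  SE = 1/√(n−3) = 1/√105 = 0.097590
z-limits: -0.961623 ± 1.645·0.097590 = -0.961623 ± 0.160536 = [-1.122159, -0.801087]
ρ-limits: (tanh -1.122159, tanh -0.801087) = (-0.808, -0.665)

(-0.808, -0.665)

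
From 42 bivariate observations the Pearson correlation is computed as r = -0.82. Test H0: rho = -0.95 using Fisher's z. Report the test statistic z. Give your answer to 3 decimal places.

Fisher z: atanh(-0.82) = -1.156817, atanh(-0.95) = -1.831781
z = (z_r − z_0)·√(n−3) = (-1.156817 − (-1.831781))·√39 = 0.674964 · 6.244998 = 4.215

4.215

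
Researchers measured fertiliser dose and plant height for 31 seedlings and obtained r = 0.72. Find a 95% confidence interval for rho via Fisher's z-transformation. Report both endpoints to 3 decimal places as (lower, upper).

Fisher z: z_r = atanh(r) = ½·ln((1+0.72)/(1−0.72)) = 0.907645
SE(z) = 1/√(n−3) = 1/√28 = 0.188982
95% ⇒ z* = 1.960; margin = 1.960·0.188982 = 0.370405
CI on z-scale: (0.537240, 1.278050)
Back-transform: tanh(0.537240) = 0.490896, tanh(1.278050) = 0.855965

(0.491, 0.856)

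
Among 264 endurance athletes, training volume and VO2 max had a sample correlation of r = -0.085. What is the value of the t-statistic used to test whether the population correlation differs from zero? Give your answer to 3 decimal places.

t = r·√(n−2) / √(1−r²) with r = -0.085, n = 264
  = -0.085·√262 / √(1 − 0.007225)
  = -0.085·16.186414 / 0.996381
  = -1.375845 / 0.996381 = -1.381

-1.381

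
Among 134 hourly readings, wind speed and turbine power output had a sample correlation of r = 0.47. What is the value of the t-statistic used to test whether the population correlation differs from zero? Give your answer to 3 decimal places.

6.118

t = r·√(n−2) / √(1−r²) with r = 0.47, n = 134
  = 0.47·√132 / √(1 − 0.2209)
  = 0.47·11.489125 / 0.882666
  = 5.399889 / 0.882666 = 6.118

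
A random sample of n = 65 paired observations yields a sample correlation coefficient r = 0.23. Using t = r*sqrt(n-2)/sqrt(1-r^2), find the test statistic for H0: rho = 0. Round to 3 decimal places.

1 − r² = 1 − 0.0529 = 0.9471;  √(1−r²) = 0.973191
√(n−2) = √63 = 7.937254
t = r·√(n−2)/√(1−r²) = 0.23 · 7.937254 / 0.973191 = 1.876

1.876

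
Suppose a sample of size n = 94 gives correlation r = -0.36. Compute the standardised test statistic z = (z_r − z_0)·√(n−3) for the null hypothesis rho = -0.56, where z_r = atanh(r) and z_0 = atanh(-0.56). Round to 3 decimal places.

2.442

Fisher z: atanh(-0.36) = -0.376886, atanh(-0.56) = -0.632833
z = (z_r − z_0)·√(n−3) = (-0.376886 − (-0.632833))·√91 = 0.255947 · 9.539392 = 2.442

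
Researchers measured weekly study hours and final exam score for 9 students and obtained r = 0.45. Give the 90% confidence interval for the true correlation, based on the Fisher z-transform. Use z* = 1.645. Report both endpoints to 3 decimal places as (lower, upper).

(-0.185, 0.820)

z_r = atanh(0.45) = 0.484700;  SE = 1/√(n−3) = 1/√6 = 0.408248
z-limits: 0.484700 ± 1.645·0.408248 = 0.484700 ± 0.671568 = [-0.186868, 1.156268]
ρ-limits: (tanh -0.186868, tanh 1.156268) = (-0.185, 0.820)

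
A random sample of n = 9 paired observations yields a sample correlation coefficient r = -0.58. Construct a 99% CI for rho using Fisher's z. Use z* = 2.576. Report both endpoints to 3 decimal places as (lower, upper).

(-0.937, 0.371)

Fisher z: z_r = atanh(r) = ½·ln((1+(-0.58))/(1−(-0.58))) = -0.662463
SE(z) = 1/√(n−3) = 1/√6 = 0.408248
99% ⇒ z* = 2.576; margin = 2.576·0.408248 = 1.051647
CI on z-scale: (-1.714110, 0.389184)
Back-transform: tanh(-1.714110) = -0.937150, tanh(0.389184) = 0.370657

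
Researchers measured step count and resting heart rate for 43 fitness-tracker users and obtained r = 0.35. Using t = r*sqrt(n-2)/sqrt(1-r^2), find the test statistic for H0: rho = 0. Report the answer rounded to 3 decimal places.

2.392

t = r·√(n−2) / √(1−r²) with r = 0.35, n = 43
  = 0.35·√41 / √(1 − 0.1225)
  = 0.35·6.403124 / 0.936750
  = 2.241093 / 0.936750 = 2.392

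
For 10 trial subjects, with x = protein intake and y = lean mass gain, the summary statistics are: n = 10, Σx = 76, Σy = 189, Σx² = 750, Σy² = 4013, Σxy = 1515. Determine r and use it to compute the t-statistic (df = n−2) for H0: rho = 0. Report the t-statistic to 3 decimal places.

S_xy = nΣxy − ΣxΣy = 10·1515 − 76·189 = 15150 − 14364 = 786
S_xx = nΣx² − (Σx)² = 10·750 − 76² = 7500 − 5776 = 1724
S_yy = nΣy² − (Σy)² = 10·4013 − 189² = 40130 − 35721 = 4409
r = S_xy / √(S_xx·S_yy) = 786 / √(1724·4409) = 786 / √7601116 = 786 / 2757.0122 = 0.2851
t = r·√(n−2)/√(1−r²) = 0.2851·√8 / √(1−0.081282) = 0.806385 / 0.958498 = 0.841

0.841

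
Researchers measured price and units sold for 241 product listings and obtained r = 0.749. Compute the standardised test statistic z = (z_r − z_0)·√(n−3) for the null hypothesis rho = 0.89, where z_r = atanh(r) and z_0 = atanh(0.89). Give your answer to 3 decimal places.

Fisher z: atanh(0.749) = 0.970673, atanh(0.89) = 1.421926
z = (z_r − z_0)·√(n−3) = (0.970673 − 1.421926)·√238 = -0.451253 · 15.427249 = -6.962

-6.962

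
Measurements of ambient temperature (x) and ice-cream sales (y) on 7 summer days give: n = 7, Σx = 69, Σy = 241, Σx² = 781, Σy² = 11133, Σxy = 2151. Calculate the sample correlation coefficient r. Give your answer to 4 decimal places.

-0.4199

S_xy = nΣxy − ΣxΣy = 7·2151 − 69·241 = 15057 − 16629 = -1572
S_xx = nΣx² − (Σx)² = 7·781 − 69² = 5467 − 4761 = 706
S_yy = nΣy² − (Σy)² = 7·11133 − 241² = 77931 − 58081 = 19850
r = S_xy / √(S_xx·S_yy) = -1572 / √(706·19850) = -1572 / √14014100 = -1572 / 3743.5411 = -0.4199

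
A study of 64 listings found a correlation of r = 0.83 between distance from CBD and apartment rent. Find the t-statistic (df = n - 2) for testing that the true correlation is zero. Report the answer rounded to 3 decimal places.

1 − r² = 1 − 0.6889 = 0.3111;  √(1−r²) = 0.557763
√(n−2) = √62 = 7.874008
t = r·√(n−2)/√(1−r²) = 0.83 · 7.874008 / 0.557763 = 11.717

11.717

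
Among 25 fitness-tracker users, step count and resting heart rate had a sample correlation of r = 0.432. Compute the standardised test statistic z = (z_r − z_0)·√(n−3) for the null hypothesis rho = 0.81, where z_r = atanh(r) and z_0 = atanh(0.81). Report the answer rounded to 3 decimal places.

-3.118

Fisher z: atanh(0.432) = 0.462353, atanh(0.81) = 1.127029
z = (z_r − z_0)·√(n−3) = (0.462353 − 1.127029)·√22 = -0.664676 · 4.690416 = -3.118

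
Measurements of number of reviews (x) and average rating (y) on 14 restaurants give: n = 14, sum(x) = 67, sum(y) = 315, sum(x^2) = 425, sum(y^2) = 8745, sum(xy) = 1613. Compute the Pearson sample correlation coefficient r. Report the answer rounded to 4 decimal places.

0.2537

Numerator: nΣxy − (Σx)(Σy) = 14·1613 − (67)(315) = 1477
Denominator: √[(nΣx²−(Σx)²)(nΣy²−(Σy)²)]
  nΣx²−(Σx)² = 14·425 − 4489 = 1461;  nΣy²−(Σy)² = 14·8745 − 99225 = 23205
  √(1461·23205) = √33902505 = 5822.5858
r = 1477 / 5822.5858 = 0.2537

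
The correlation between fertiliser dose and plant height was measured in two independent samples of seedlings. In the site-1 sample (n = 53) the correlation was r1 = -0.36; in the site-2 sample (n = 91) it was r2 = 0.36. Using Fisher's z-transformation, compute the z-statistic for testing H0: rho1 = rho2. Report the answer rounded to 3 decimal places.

Fisher z-transforms: z1 = atanh(-0.36) = -0.376886, z2 = atanh(0.36) = 0.376886; difference d = -0.753772
Var(d) = 1/50 + 1/88 = 0.0200000 + 0.0113636 = 0.0313636
z = d/√Var(d) = -0.753772 / √0.0313636 = -0.753772 / 0.177098 = -4.256

-4.256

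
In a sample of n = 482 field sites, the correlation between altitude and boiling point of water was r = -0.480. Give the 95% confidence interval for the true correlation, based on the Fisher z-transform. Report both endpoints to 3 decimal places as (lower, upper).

Fisher z: z_r = atanh(r) = ½·ln((1+(-0.480))/(1−(-0.480))) = -0.522984
SE(z) = 1/√(n−3) = 1/√479 = 0.045691
95% ⇒ z* = 1.960; margin = 1.960·0.045691 = 0.089554
CI on z-scale: (-0.612538, -0.433430)
Back-transform: tanh(-0.612538) = -0.545911, tanh(-0.433430) = -0.408184

(-0.546, -0.408)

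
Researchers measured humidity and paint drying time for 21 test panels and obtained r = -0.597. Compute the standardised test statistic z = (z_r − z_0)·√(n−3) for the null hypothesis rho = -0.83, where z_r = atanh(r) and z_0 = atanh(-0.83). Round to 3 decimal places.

z_r = atanh(-0.597) = -0.688473,  z_0 = atanh(-0.83) = -1.188136
SE = 1/√(n−3) = 1/√18 = 0.235702
z = (z_r − z_0)/SE = (-0.688473 − (-1.188136)) / 0.235702 = 0.499663 / 0.235702 = 2.120

2.120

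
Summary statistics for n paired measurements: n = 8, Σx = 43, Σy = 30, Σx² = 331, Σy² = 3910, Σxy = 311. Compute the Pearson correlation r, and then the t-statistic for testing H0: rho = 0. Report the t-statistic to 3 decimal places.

0.614

S_xy = nΣxy − ΣxΣy = 8·311 − 43·30 = 2488 − 1290 = 1198
S_xx = nΣx² − (Σx)² = 8·331 − 43² = 2648 − 1849 = 799
S_yy = nΣy² − (Σy)² = 8·3910 − 30² = 31280 − 900 = 30380
r = S_xy / √(S_xx·S_yy) = 1198 / √(799·30380) = 1198 / √24273620 = 1198 / 4926.8266 = 0.2432
t = r·√(n−2)/√(1−r²) = 0.2432·√6 / √(1−0.059146) = 0.595716 / 0.969976 = 0.614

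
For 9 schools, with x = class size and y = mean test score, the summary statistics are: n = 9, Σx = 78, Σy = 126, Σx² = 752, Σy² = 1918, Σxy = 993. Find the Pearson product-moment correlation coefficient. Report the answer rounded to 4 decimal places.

-0.9151

S_xy = nΣxy − ΣxΣy = 9·993 − 78·126 = 8937 − 9828 = -891
S_xx = nΣx² − (Σx)² = 9·752 − 78² = 6768 − 6084 = 684
S_yy = nΣy² − (Σy)² = 9·1918 − 126² = 17262 − 15876 = 1386
r = S_xy / √(S_xx·S_yy) = -891 / √(684·1386) = -891 / √948024 = -891 / 973.6652 = -0.9151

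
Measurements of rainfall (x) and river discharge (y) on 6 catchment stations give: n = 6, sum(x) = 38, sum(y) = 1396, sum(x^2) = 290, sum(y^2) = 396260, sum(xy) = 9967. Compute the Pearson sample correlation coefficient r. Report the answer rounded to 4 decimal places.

0.5995

Numerator: nΣxy − (Σx)(Σy) = 6·9967 − (38)(1396) = 6754
Denominator: √[(nΣx²−(Σx)²)(nΣy²−(Σy)²)]
  nΣx²−(Σx)² = 6·290 − 1444 = 296;  nΣy²−(Σy)² = 6·396260 − 1948816 = 428744
  √(296·428744) = √126908224 = 11265.3550
r = 6754 / 11265.3550 = 0.5995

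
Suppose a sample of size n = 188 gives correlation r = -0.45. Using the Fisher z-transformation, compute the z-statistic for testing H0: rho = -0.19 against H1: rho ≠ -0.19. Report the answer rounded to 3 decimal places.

-3.977

z_r = atanh(-0.45) = -0.484700,  z_0 = atanh(-0.19) = -0.192337
SE = 1/√(n−3) = 1/√185 = 0.073521
z = (z_r − z_0)/SE = (-0.484700 − (-0.192337)) / 0.073521 = -0.292363 / 0.073521 = -3.977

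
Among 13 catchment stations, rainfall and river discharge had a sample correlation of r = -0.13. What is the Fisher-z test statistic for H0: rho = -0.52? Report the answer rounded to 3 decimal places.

1.409

Fisher z: atanh(-0.13) = -0.130740, atanh(-0.52) = -0.576340
z = (z_r − z_0)·√(n−3) = (-0.130740 − (-0.576340))·√10 = 0.445600 · 3.162278 = 1.409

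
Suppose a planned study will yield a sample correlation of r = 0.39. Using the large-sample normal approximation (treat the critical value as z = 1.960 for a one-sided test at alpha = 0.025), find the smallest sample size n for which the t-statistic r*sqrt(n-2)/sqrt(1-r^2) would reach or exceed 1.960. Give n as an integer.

Need r·√(n−2)/√(1−r²) ≥ 1.960
√(n−2) ≥ 1.960·√(1−0.1521) / 0.39 = 1.960·0.920815 / 0.39 = 4.6277
n−2 ≥ 21.4156  ⇒  n ≥ 23.4156
Smallest integer n = 24

24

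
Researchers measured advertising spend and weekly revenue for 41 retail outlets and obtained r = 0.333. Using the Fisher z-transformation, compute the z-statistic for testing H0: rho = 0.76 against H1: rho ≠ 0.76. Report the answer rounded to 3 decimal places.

-4.007

Fisher z: atanh(0.333) = 0.346199, atanh(0.76) = 0.996215
z = (z_r − z_0)·√(n−3) = (0.346199 − 0.996215)·√38 = -0.650016 · 6.164414 = -4.007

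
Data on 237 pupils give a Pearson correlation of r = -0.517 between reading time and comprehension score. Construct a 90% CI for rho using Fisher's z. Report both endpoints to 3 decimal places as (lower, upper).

z_r = atanh(-0.517) = -0.572237;  SE = 1/√(n−3) = 1/√234 = 0.065372
z-limits: -0.572237 ± 1.645·0.065372 = -0.572237 ± 0.107537 = [-0.679774, -0.464700]
ρ-limits: (tanh -0.679774, tanh -0.464700) = (-0.591, -0.434)

(-0.591, -0.434)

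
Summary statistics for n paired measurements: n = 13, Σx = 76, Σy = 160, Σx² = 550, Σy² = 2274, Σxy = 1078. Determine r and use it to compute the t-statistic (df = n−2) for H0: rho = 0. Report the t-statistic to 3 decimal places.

S_xy = nΣxy − ΣxΣy = 13·1078 − 76·160 = 14014 − 12160 = 1854
S_xx = nΣx² − (Σx)² = 13·550 − 76² = 7150 − 5776 = 1374
S_yy = nΣy² − (Σy)² = 13·2274 − 160² = 29562 − 25600 = 3962
r = S_xy / √(S_xx·S_yy) = 1854 / √(1374·3962) = 1854 / √5443788 = 1854 / 2333.1927 = 0.7946
t = r·√(n−2)/√(1−r²) = 0.7946·√11 / √(1−0.631389) = 2.635390 / 0.607133 = 4.341

4.341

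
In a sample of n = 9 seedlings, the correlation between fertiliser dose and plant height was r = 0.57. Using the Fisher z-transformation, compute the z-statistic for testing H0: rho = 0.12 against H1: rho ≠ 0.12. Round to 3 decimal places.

Fisher z: atanh(0.57) = 0.647523, atanh(0.12) = 0.120581
z = (z_r − z_0)·√(n−3) = (0.647523 − 0.120581)·√6 = 0.526942 · 2.449490 = 1.291

1.291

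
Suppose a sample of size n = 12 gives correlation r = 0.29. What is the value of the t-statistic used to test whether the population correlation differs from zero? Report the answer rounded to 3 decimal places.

0.958

t = r·√(n−2) / √(1−r²) with r = 0.29, n = 12
  = 0.29·√10 / √(1 − 0.0841)
  = 0.29·3.162278 / 0.957027
  = 0.917061 / 0.957027 = 0.958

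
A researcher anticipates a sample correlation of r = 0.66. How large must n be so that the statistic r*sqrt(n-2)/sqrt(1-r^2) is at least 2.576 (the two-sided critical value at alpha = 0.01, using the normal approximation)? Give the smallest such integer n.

11

Need r·√(n−2)/√(1−r²) ≥ 2.576
√(n−2) ≥ 2.576·√(1−0.4356) / 0.66 = 2.576·0.751266 / 0.66 = 2.9322
n−2 ≥ 8.5978  ⇒  n ≥ 10.5978
Smallest integer n = 11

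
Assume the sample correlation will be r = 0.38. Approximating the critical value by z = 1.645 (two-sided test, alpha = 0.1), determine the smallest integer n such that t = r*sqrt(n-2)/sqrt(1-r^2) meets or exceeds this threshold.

r√(n−2)/√(1−r²) ≥ 1.645  ⇔  n−2 ≥ (1.645)²·(1−r²)/r²
(1−r²)/r² = (1−0.1444)/0.1444 = 5.9252
n ≥ 2 + 2.706025·5.9252 = 2 + 16.0337 = 18.0337
⌈18.0337⌉ = 19

19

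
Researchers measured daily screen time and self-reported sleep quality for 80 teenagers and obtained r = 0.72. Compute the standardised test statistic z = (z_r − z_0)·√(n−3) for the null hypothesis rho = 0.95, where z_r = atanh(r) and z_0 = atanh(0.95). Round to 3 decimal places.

-8.109

Fisher z: atanh(0.72) = 0.907645, atanh(0.95) = 1.831781
z = (z_r − z_0)·√(n−3) = (0.907645 − 1.831781)·√77 = -0.924136 · 8.774964 = -8.109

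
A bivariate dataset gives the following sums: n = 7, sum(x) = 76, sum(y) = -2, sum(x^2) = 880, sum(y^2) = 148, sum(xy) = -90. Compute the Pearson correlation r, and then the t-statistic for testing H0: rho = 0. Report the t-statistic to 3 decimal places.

-2.609

Numerator: nΣxy − (Σx)(Σy) = 7·(-90) − (76)(-2) = -478
Denominator: √[(nΣx²−(Σx)²)(nΣy²−(Σy)²)]
  nΣx²−(Σx)² = 7·880 − 5776 = 384;  nΣy²−(Σy)² = 7·148 − 4 = 1032
  √(384·1032) = √396288 = 629.5141
r = -478 / 629.5141 = -0.7593
t = r·√(n−2)/√(1−r²) = -0.7593·√5 / √(1−0.576536) = -1.697846 / 0.650741 = -2.609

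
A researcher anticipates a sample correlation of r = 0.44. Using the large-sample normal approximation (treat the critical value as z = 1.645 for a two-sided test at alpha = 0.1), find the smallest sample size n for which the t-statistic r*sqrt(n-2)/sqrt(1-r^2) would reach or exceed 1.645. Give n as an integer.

r√(n−2)/√(1−r²) ≥ 1.645  ⇔  n−2 ≥ (1.645)²·(1−r²)/r²
(1−r²)/r² = (1−0.1936)/0.1936 = 4.1653
n ≥ 2 + 2.706025·4.1653 = 2 + 11.2714 = 13.2714
⌈13.2714⌉ = 14

14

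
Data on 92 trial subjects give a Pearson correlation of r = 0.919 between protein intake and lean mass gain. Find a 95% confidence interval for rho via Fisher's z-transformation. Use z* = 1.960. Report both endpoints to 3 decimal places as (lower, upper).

Fisher z: z_r = atanh(r) = ½·ln((1+0.919)/(1−0.919)) = 1.582555
SE(z) = 1/√(n−3) = 1/√89 = 0.106000
95% ⇒ z* = 1.960; margin = 1.960·0.106000 = 0.207760
CI on z-scale: (1.374795, 1.790315)
Back-transform: tanh(1.374795) = 0.879780, tanh(1.790315) = 0.945794

(0.880, 0.946)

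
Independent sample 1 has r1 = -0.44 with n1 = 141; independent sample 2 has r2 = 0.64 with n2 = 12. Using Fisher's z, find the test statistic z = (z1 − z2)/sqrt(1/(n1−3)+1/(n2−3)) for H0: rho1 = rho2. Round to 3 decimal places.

Fisher z-transforms: z1 = atanh(-0.44) = -0.472231, z2 = atanh(0.64) = 0.758174; difference d = -1.230405
Var(d) = 1/138 + 1/9 = 0.0072464 + 0.1111111 = 0.1183575
z = d/√Var(d) = -1.230405 / √0.1183575 = -1.230405 / 0.344031 = -3.576

-3.576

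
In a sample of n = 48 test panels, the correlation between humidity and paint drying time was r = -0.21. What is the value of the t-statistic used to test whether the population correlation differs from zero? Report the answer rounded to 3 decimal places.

-1.457

t = r·√(n−2) / √(1−r²) with r = -0.21, n = 48
  = -0.21·√46 / √(1 − 0.0441)
  = -0.21·6.782330 / 0.977701
  = -1.424289 / 0.977701 = -1.457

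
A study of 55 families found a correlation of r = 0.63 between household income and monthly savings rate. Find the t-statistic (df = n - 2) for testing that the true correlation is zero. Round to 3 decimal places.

t = r·√(n−2) / √(1−r²) with r = 0.63, n = 55
  = 0.63·√53 / √(1 − 0.3969)
  = 0.63·7.280110 / 0.776595
  = 4.586469 / 0.776595 = 5.906

5.906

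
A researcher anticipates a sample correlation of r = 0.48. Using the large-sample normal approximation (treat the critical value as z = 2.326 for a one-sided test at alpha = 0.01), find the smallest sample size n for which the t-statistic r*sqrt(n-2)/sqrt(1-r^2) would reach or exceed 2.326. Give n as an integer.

21

r√(n−2)/√(1−r²) ≥ 2.326  ⇔  n−2 ≥ (2.326)²·(1−r²)/r²
(1−r²)/r² = (1−0.2304)/0.2304 = 3.3403
n ≥ 2 + 5.410276·3.3403 = 2 + 18.0719 = 20.0719
⌈20.0719⌉ = 21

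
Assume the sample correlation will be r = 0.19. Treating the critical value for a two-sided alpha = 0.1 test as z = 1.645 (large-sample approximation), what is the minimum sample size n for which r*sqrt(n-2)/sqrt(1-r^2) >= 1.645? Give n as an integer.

75

Need r·√(n−2)/√(1−r²) ≥ 1.645
√(n−2) ≥ 1.645·√(1−0.0361) / 0.19 = 1.645·0.981784 / 0.19 = 8.5002
n−2 ≥ 72.2534  ⇒  n ≥ 74.2534
Smallest integer n = 75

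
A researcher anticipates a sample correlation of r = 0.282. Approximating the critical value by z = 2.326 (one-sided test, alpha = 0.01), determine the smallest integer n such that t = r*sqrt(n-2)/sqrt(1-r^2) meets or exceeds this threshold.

r√(n−2)/√(1−r²) ≥ 2.326  ⇔  n−2 ≥ (2.326)²·(1−r²)/r²
(1−r²)/r² = (1−0.079524)/0.079524 = 11.5748
n ≥ 2 + 5.410276·11.5748 = 2 + 62.6229 = 64.6229
⌈64.6229⌉ = 65

65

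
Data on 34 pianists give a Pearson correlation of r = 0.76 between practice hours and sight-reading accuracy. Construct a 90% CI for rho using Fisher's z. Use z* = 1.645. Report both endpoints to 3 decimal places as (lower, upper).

z_r = atanh(0.76) = 0.996215;  SE = 1/√(n−3) = 1/√31 = 0.179605
z-limits: 0.996215 ± 1.645·0.179605 = 0.996215 ± 0.295450 = [0.700765, 1.291665]
ρ-limits: (tanh 0.700765, tanh 1.291665) = (0.605, 0.860)

(0.605, 0.860)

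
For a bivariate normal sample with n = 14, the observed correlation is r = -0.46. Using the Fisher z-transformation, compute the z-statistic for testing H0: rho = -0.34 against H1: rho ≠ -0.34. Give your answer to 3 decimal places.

-0.475

Fisher z: atanh(-0.46) = -0.497311, atanh(-0.34) = -0.354093
z = (z_r − z_0)·√(n−3) = (-0.497311 − (-0.354093))·√11 = -0.143218 · 3.316625 = -0.475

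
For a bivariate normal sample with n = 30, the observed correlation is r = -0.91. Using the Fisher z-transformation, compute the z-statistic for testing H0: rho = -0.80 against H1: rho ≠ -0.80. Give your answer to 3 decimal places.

Fisher z: atanh(-0.91) = -1.527524, atanh(-0.80) = -1.098612
z = (z_r − z_0)·√(n−3) = (-1.527524 − (-1.098612))·√27 = -0.428912 · 5.196152 = -2.229

-2.229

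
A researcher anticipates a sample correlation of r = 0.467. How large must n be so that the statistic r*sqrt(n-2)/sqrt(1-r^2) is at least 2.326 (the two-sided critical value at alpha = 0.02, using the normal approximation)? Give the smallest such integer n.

22

r√(n−2)/√(1−r²) ≥ 2.326  ⇔  n−2 ≥ (2.326)²·(1−r²)/r²
(1−r²)/r² = (1−0.218089)/0.218089 = 3.5853
n ≥ 2 + 5.410276·3.5853 = 2 + 19.3975 = 21.3975
⌈21.3975⌉ = 22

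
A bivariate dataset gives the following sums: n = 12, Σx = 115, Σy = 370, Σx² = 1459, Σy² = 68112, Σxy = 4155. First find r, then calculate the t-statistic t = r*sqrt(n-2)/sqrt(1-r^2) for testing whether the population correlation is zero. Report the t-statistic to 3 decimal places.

Numerator: nΣxy − (Σx)(Σy) = 12·4155 − (115)(370) = 7310
Denominator: √[(nΣx²−(Σx)²)(nΣy²−(Σy)²)]
  nΣx²−(Σx)² = 12·1459 − 13225 = 4283;  nΣy²−(Σy)² = 12·68112 − 136900 = 680444
  √(4283·680444) = √2914341652 = 53984.6427
r = 7310 / 53984.6427 = 0.1354
t = r·√(n−2)/√(1−r²) = 0.1354·√10 / √(1−0.018333) = 0.428172 / 0.990791 = 0.432

0.432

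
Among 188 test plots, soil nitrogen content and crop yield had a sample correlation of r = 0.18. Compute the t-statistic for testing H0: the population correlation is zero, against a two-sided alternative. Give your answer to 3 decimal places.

2.496

1 − r² = 1 − 0.0324 = 0.9676;  √(1−r²) = 0.983667
√(n−2) = √186 = 13.638182
t = r·√(n−2)/√(1−r²) = 0.18 · 13.638182 / 0.983667 = 2.496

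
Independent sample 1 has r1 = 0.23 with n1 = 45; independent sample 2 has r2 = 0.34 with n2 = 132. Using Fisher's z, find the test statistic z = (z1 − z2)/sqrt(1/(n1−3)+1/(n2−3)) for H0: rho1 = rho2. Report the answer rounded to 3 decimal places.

-0.675

z1 = atanh(0.23) = 0.234189,  z2 = atanh(0.34) = 0.354093
SE = √(1/(n1−3) + 1/(n2−3)) = √(1/42 + 1/129) = √(0.0238095 + 0.0077519) = √0.0315614 = 0.177655
z = (z1 − z2)/SE = (0.234189 − 0.354093) / 0.177655 = -0.119904 / 0.177655 = -0.675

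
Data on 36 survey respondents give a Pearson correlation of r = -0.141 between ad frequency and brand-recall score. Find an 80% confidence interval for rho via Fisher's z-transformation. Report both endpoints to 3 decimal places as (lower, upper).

Fisher z: z_r = atanh(r) = ½·ln((1+(-0.141))/(1−(-0.141))) = -0.141946
SE(z) = 1/√(n−3) = 1/√33 = 0.174078
80% ⇒ z* = 1.282; margin = 1.282·0.174078 = 0.223168
CI on z-scale: (-0.365114, 0.081222)
Back-transform: tanh(-0.365114) = -0.349711, tanh(0.081222) = 0.081044

(-0.350, 0.081)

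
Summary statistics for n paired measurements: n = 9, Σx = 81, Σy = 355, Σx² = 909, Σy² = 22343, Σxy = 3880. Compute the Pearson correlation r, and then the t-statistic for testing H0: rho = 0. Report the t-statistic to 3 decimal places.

S_xy = nΣxy − ΣxΣy = 9·3880 − 81·355 = 34920 − 28755 = 6165
S_xx = nΣx² − (Σx)² = 9·909 − 81² = 8181 − 6561 = 1620
S_yy = nΣy² − (Σy)² = 9·22343 − 355² = 201087 − 126025 = 75062
r = S_xy / √(S_xx·S_yy) = 6165 / √(1620·75062) = 6165 / √121600440 = 6165 / 11027.2590 = 0.5591
t = r·√(n−2)/√(1−r²) = 0.5591·√7 / √(1−0.312593) = 1.479240 / 0.829100 = 1.784

1.784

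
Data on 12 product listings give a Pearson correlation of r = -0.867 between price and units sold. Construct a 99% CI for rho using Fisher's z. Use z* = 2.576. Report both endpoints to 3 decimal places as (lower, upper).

(-0.975, -0.432)

Fisher z: z_r = atanh(r) = ½·ln((1+(-0.867))/(1−(-0.867))) = -1.320870
SE(z) = 1/√(n−3) = 1/√9 = 0.333333
99% ⇒ z* = 2.576; margin = 2.576·0.333333 = 0.858666
CI on z-scale: (-2.179536, -0.462204)
Back-transform: tanh(-2.179536) = -0.974743, tanh(-0.462204) = -0.431879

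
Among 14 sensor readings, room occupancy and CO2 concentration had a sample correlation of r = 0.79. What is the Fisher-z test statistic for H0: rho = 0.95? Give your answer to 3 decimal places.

-2.522

Fisher z: atanh(0.79) = 1.071432, atanh(0.95) = 1.831781
z = (z_r − z_0)·√(n−3) = (1.071432 − 1.831781)·√11 = -0.760349 · 3.316625 = -2.522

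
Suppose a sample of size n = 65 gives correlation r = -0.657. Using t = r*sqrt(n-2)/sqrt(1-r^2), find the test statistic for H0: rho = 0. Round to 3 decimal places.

t = r·√(n−2) / √(1−r²) with r = -0.657, n = 65
  = -0.657·√63 / √(1 − 0.431649)
  = -0.657·7.937254 / 0.753891
  = -5.214776 / 0.753891 = -6.917

-6.917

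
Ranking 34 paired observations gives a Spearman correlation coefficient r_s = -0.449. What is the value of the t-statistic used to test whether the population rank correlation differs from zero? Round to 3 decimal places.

t = r_s·√(n−2) / √(1−r_s²) with r_s = -0.449, n = 34
  = -0.449·√32 / √(1 − 0.201601)
  = -0.449·5.656854 / 0.893532
  = -2.539927 / 0.893532 = -2.843

-2.843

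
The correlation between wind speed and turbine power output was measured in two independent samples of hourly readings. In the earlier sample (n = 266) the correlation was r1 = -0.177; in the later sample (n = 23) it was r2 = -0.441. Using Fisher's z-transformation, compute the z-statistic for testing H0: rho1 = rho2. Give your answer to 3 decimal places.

1.270

Fisher z-transforms: z1 = atanh(-0.177) = -0.178884, z2 = atanh(-0.441) = -0.473472; difference d = 0.294588
Var(d) = 1/263 + 1/20 = 0.0038023 + 0.0500000 = 0.0538023
z = d/√Var(d) = 0.294588 / √0.0538023 = 0.294588 / 0.231953 = 1.270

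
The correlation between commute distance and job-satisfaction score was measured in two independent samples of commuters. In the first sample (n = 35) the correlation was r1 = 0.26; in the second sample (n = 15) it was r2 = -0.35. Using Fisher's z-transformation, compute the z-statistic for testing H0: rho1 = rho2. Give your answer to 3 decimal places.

1.866

Fisher z-transforms: z1 = atanh(0.26) = 0.266108, z2 = atanh(-0.35) = -0.365444; difference d = 0.631552
Var(d) = 1/32 + 1/12 = 0.0312500 + 0.0833333 = 0.1145833
z = d/√Var(d) = 0.631552 / √0.1145833 = 0.631552 / 0.338502 = 1.866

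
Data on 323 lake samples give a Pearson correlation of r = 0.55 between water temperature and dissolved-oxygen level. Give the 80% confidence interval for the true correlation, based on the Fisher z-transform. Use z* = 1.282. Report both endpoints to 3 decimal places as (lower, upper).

(0.498, 0.598)

Fisher z: z_r = atanh(r) = ½·ln((1+0.55)/(1−0.55)) = 0.618381
SE(z) = 1/√(n−3) = 1/√320 = 0.055902
80% ⇒ z* = 1.282; margin = 1.282·0.055902 = 0.071666
CI on z-scale: (0.546715, 0.690047)
Back-transform: tanh(0.546715) = 0.498054, tanh(0.690047) = 0.598012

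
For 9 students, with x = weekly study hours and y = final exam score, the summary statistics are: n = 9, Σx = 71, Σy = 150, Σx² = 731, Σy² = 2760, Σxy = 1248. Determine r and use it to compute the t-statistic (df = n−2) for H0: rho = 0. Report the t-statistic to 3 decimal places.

0.853

Numerator: nΣxy − (Σx)(Σy) = 9·1248 − (71)(150) = 582
Denominator: √[(nΣx²−(Σx)²)(nΣy²−(Σy)²)]
  nΣx²−(Σx)² = 9·731 − 5041 = 1538;  nΣy²−(Σy)² = 9·2760 − 22500 = 2340
  √(1538·2340) = √3598920 = 1897.0820
r = 582 / 1897.0820 = 0.3068
t = r·√(n−2)/√(1−r²) = 0.3068·√7 / √(1−0.094126) = 0.811717 / 0.951774 = 0.853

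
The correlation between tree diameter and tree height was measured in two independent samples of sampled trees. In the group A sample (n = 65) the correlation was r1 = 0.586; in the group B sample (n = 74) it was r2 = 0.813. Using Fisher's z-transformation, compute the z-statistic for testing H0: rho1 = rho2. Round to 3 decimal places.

-2.671

z1 = atanh(0.586) = 0.671552,  z2 = atanh(0.813) = 1.135815
SE = √(1/(n1−3) + 1/(n2−3)) = √(1/62 + 1/71) = √(0.0161290 + 0.0140845) = √0.0302135 = 0.173820
z = (z1 − z2)/SE = (0.671552 − 1.135815) / 0.173820 = -0.464263 / 0.173820 = -2.671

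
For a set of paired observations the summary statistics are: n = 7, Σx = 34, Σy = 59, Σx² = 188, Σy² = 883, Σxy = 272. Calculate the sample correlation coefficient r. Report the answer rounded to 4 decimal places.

-0.1552

Numerator: nΣxy − (Σx)(Σy) = 7·272 − (34)(59) = -102
Denominator: √[(nΣx²−(Σx)²)(nΣy²−(Σy)²)]
  nΣx²−(Σx)² = 7·188 − 1156 = 160;  nΣy²−(Σy)² = 7·883 − 3481 = 2700
  √(160·2700) = √432000 = 657.2671
r = -102 / 657.2671 = -0.1552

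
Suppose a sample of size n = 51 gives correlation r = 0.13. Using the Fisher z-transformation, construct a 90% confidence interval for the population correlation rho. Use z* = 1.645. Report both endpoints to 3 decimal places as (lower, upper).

Fisher z: z_r = atanh(r) = ½·ln((1+0.13)/(1−0.13)) = 0.130740
SE(z) = 1/√(n−3) = 1/√48 = 0.144338
90% ⇒ z* = 1.645; margin = 1.645·0.144338 = 0.237436
CI on z-scale: (-0.106696, 0.368176)
Back-transform: tanh(-0.106696) = -0.106293, tanh(0.368176) = 0.352395

(-0.106, 0.352)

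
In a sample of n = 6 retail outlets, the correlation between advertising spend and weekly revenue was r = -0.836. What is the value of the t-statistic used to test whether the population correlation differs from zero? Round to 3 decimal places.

1 − r² = 1 − 0.698896 = 0.301104;  √(1−r²) = 0.548729
√(n−2) = √4 = 2.000000
t = r·√(n−2)/√(1−r²) = -0.836 · 2.000000 / 0.548729 = -3.047

-3.047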